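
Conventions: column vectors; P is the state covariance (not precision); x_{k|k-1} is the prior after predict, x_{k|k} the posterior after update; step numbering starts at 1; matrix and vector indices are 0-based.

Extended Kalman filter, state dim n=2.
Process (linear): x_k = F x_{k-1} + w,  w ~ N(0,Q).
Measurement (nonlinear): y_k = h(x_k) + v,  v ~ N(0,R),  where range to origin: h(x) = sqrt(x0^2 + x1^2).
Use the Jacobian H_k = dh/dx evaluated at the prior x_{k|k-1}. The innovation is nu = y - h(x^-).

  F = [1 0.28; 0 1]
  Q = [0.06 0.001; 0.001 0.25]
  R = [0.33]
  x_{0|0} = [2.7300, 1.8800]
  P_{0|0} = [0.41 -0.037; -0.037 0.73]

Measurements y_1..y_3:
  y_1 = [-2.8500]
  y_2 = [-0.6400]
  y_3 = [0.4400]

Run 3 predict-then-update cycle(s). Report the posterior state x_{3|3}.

x_post = [-0.3239, -0.0963]

step 1: x^-=[3.2564, 1.8800]  P^-=[0.5065 0.1684; 0.1684 0.9800]  H_jac=[0.8660 0.5000]  S=[1.1007]  K=[0.4750; 0.5776]  nu=[-6.6101]  x^+=[0.1165, -1.9383]  P^+=[0.2581 -0.1336; -0.1336 0.6127]
step 2: x^-=[-0.4262, -1.9383]  P^-=[0.2914 0.0389; 0.0389 0.8627]  H_jac=[-0.2148 -0.9767]  S=[1.1827]  K=[-0.0851; -0.7195]  nu=[-2.6246]  x^+=[-0.2030, -0.0499]  P^+=[0.2828 -0.0334; -0.0334 0.2505]
step 3: x^-=[-0.2170, -0.0499]  P^-=[0.3437 0.0377; 0.0377 0.5005]  H_jac=[-0.9746 -0.2242]  S=[0.6980]  K=[-0.4920; -0.2133]  nu=[0.2174]  x^+=[-0.3239, -0.0963]  P^+=[0.1748 -0.0356; -0.0356 0.4687]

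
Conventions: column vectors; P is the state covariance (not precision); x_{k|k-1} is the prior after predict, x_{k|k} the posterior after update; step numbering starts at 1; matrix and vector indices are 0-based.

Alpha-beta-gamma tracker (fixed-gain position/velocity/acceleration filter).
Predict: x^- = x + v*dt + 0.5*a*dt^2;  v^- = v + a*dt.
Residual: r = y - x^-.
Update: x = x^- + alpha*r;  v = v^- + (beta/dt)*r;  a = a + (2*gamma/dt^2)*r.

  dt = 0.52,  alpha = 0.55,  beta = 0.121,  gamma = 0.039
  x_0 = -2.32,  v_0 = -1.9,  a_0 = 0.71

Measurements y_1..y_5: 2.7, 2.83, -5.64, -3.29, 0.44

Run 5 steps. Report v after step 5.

step 1: x_pred=-3.2120  r=5.9120  x^+=0.0396  v^+=-0.1551  a^+=2.4154
step 2: x_pred=0.2855  r=2.5445  x^+=1.6850  v^+=1.6930  a^+=3.1494
step 3: x_pred=2.9911  r=-8.6311  x^+=-1.7560  v^+=1.3223  a^+=0.6596
step 4: x_pred=-0.9792  r=-2.3108  x^+=-2.2502  v^+=1.1276  a^+=-0.0069
step 5: x_pred=-1.6648  r=2.1048  x^+=-0.5071  v^+=1.6137  a^+=0.6002

v_post = 1.6137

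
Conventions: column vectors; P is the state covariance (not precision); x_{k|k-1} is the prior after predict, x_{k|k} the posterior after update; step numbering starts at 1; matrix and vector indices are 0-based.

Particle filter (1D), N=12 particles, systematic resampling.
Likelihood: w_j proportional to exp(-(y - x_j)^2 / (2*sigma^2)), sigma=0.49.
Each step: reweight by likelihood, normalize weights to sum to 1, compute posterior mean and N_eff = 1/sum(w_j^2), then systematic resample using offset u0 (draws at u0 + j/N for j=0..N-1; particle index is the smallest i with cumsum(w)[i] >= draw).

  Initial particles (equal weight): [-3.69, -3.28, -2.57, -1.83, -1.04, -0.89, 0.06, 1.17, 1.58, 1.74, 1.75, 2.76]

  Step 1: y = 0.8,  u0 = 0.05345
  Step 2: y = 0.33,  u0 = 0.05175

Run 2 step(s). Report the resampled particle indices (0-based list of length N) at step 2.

step 1: w=[0.0000, 0.0000, 0.0000, 0.0000, 0.0005, 0.0016, 0.1916, 0.4506, 0.1688, 0.0952, 0.0915, 0.0002]  mean=1.1298  Neff=3.5000  idx=[6, 6, 7, 7, 7, 7, 7, 7, 8, 8, 9, 10]
step 2: w=[0.2679, 0.2679, 0.0717, 0.0717, 0.0717, 0.0717, 0.0717, 0.0717, 0.0120, 0.0120, 0.0050, 0.0047]  mean=0.5907  Neff=5.7219  idx=[0, 0, 0, 1, 1, 1, 2, 3, 4, 5, 6, 8]

resampled_idx = [0, 0, 0, 1, 1, 1, 2, 3, 4, 5, 6, 8]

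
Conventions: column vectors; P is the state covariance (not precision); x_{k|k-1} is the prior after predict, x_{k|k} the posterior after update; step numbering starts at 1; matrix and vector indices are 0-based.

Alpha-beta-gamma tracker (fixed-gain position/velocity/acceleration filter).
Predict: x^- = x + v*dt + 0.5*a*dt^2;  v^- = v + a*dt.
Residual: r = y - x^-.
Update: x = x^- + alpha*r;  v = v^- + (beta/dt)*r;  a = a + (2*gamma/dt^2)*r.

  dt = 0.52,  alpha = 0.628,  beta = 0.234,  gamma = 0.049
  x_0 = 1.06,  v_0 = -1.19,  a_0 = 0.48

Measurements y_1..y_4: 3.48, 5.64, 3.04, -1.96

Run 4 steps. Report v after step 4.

v_post = -0.2828

step 1: x_pred=0.5061  r=2.9739  x^+=2.3737  v^+=0.3979  a^+=1.5578
step 2: x_pred=2.7912  r=2.8488  x^+=4.5803  v^+=2.4899  a^+=2.5903
step 3: x_pred=6.2252  r=-3.1852  x^+=4.2249  v^+=2.4035  a^+=1.4359
step 4: x_pred=5.6688  r=-7.6288  x^+=0.8779  v^+=-0.2828  a^+=-1.3290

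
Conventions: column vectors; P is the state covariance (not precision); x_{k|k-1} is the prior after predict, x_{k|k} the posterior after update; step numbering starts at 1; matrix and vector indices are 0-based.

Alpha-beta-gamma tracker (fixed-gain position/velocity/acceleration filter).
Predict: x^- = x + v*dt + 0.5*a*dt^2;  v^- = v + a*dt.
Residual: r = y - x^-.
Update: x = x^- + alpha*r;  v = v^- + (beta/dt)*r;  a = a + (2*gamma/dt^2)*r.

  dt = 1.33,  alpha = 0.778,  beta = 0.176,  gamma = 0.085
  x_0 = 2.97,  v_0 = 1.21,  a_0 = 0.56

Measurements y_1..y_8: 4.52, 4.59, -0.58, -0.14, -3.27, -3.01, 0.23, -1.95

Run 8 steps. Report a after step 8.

a_post = 0.2151

step 1: x_pred=5.0746  r=-0.5546  x^+=4.6431  v^+=1.8814  a^+=0.5067
step 2: x_pred=7.5935  r=-3.0035  x^+=5.2568  v^+=2.1579  a^+=0.2180
step 3: x_pred=8.3196  r=-8.8996  x^+=1.3957  v^+=1.2702  a^+=-0.6372
step 4: x_pred=2.5214  r=-2.6614  x^+=0.4508  v^+=0.0704  a^+=-0.8930
step 5: x_pred=-0.2453  r=-3.0247  x^+=-2.5985  v^+=-1.5175  a^+=-1.1837
step 6: x_pred=-5.6638  r=2.6538  x^+=-3.5991  v^+=-2.7407  a^+=-0.9287
step 7: x_pred=-8.0656  r=8.2956  x^+=-1.6116  v^+=-2.8781  a^+=-0.1314
step 8: x_pred=-5.5557  r=3.6057  x^+=-2.7505  v^+=-2.5757  a^+=0.2151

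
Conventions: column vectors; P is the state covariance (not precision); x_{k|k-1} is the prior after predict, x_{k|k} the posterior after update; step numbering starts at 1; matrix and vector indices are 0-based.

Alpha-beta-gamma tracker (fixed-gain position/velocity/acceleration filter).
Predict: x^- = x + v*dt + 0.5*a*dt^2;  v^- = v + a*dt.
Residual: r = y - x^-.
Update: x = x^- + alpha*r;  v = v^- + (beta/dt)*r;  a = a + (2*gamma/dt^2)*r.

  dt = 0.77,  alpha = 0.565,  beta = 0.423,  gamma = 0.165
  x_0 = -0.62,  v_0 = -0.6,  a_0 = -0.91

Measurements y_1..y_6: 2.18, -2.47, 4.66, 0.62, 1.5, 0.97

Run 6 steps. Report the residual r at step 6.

step 1: x_pred=-1.3518  r=3.5318  x^+=0.6437  v^+=0.6395  a^+=1.0557
step 2: x_pred=1.4491  r=-3.9191  x^+=-0.7652  v^+=-0.7005  a^+=-1.1256
step 3: x_pred=-1.6383  r=6.2983  x^+=1.9202  v^+=1.8928  a^+=2.3800
step 4: x_pred=4.0832  r=-3.4632  x^+=2.1265  v^+=1.8228  a^+=0.4524
step 5: x_pred=3.6642  r=-2.1642  x^+=2.4414  v^+=0.9823  a^+=-0.7521
step 6: x_pred=2.9748  r=-2.0048  x^+=1.8421  v^+=-0.6982  a^+=-1.8680

resid = -2.0048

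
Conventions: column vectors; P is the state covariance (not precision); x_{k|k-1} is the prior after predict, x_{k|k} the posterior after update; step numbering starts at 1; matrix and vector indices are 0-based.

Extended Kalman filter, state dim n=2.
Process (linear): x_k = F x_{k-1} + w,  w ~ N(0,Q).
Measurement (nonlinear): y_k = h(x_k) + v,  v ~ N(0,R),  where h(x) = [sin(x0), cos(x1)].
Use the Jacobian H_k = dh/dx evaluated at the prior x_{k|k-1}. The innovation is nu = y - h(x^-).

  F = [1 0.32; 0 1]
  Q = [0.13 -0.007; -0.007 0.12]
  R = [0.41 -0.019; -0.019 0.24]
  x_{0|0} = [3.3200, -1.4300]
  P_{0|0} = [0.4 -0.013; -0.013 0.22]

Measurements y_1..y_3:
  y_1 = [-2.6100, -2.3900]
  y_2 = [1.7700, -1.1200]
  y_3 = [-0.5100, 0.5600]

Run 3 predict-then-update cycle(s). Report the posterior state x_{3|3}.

step 1: x^-=[2.8624, -1.4300]  P^-=[0.5442 0.0504; 0.0504 0.3400]  H_jac=[-0.9613 0.0000; 0.0000 0.9901]  S=[0.9129 -0.0670; -0.0670 0.5733]  K=[-0.5716 0.0203; -0.0101 0.5860]  nu=[-2.8856, -2.5303]  x^+=[4.4604, -2.8837]  P^+=[0.2442 0.0159; 0.0159 0.1422]
step 2: x^-=[3.5376, -2.8837]  P^-=[0.3989 0.0544; 0.0544 0.2622]  H_jac=[-0.9226 0.0000; 0.0000 0.2550]  S=[0.7495 -0.0318; -0.0318 0.2571]  K=[-0.4913 -0.0068; -0.0562 0.2532]  nu=[2.1558, -0.1531]  x^+=[2.4795, -3.0436]  P^+=[0.2182 0.0302; 0.0302 0.2425]
step 3: x^-=[1.5056, -3.0436]  P^-=[0.3923 0.1008; 0.1008 0.3625]  H_jac=[0.0652 0.0000; 0.0000 0.0978]  S=[0.4117 -0.0184; -0.0184 0.2435]  K=[0.0641 0.0453; 0.0225 0.1473]  nu=[-1.5079, 1.5552]  x^+=[1.4794, -2.8485]  P^+=[0.3903 0.0988; 0.0988 0.3571]

x_post = [1.4794, -2.8485]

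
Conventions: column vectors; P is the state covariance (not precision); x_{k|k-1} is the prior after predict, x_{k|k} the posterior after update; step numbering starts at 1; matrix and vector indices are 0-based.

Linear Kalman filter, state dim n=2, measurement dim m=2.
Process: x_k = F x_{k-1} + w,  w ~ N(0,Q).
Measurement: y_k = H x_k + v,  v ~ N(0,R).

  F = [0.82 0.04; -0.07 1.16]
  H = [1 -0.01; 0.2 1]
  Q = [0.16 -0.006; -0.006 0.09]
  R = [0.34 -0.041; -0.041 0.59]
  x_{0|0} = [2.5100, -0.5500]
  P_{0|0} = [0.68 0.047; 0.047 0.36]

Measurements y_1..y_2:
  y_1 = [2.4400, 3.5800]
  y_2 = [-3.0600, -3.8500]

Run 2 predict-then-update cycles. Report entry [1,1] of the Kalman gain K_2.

step 1: x^-=[2.0362, -0.8137]  P^-=[0.6209 0.0162; 0.0162 0.5701]  S=[0.9606 0.0937; 0.0937 1.1914]  K=[0.6396 0.0676; -0.0362 0.4841]  nu=[0.3957, 3.9865]  x^+=[2.5586, 1.1017]  P^+=[0.2144 -0.0292; -0.0292 0.2929]
step 2: x^-=[2.1421, 1.0989]  P^-=[0.3027 -0.0324; -0.0324 0.4900]  S=[0.6434 -0.0177; -0.0177 1.0791]  K=[0.4719 0.0338; -0.0457 0.4473]  nu=[-5.1911, -5.3773]  x^+=[-0.4894, -1.0691]  P^+=[0.1588 -0.0312; -0.0312 0.2720]

K[1,1] = 0.4473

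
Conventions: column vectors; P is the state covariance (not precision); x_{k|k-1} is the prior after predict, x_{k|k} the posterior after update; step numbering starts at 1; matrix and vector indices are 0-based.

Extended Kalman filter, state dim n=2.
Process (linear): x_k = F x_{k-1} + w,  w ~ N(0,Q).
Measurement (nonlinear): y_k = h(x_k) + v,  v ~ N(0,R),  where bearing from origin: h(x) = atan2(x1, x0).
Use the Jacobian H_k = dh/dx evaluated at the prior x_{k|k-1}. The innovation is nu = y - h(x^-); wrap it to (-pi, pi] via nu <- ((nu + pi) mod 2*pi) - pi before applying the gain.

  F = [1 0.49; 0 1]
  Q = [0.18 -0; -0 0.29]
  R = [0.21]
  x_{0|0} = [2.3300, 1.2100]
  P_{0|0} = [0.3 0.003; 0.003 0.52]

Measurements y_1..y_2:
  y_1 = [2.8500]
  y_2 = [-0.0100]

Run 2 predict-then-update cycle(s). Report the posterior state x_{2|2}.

x_post = [4.5530, 2.8565]

step 1: x^-=[2.9229, 1.2100]  P^-=[0.6078 0.2578; 0.2578 0.8100]  H_jac=[-0.1209 0.2921]  S=[0.2698]  K=[0.0067; 0.7614]  nu=[2.4575]  x^+=[2.9394, 3.0812]  P^+=[0.6078 0.2564; 0.2564 0.6536]
step 2: x^-=[4.4491, 3.0812]  P^-=[1.1960 0.5767; 0.5767 0.9436]  H_jac=[-0.1052 0.1519]  S=[0.2266]  K=[-0.1687; 0.3649]  nu=[-0.6157]  x^+=[4.5530, 2.8565]  P^+=[1.1896 0.5906; 0.5906 0.9134]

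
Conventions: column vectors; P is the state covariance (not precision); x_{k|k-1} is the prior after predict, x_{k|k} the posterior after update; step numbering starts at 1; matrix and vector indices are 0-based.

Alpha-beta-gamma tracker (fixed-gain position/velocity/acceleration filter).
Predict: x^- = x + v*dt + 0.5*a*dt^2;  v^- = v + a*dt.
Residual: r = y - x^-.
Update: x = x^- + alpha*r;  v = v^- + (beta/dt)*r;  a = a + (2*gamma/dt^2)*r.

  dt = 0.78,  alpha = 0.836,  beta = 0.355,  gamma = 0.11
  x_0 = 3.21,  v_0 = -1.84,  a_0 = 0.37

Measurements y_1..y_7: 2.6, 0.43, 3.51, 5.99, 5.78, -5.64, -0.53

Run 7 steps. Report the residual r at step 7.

step 1: x_pred=1.8874  r=0.7126  x^+=2.4831  v^+=-1.2271  a^+=0.6277
step 2: x_pred=1.7170  r=-1.2870  x^+=0.6411  v^+=-1.3232  a^+=0.1623
step 3: x_pred=-0.3416  r=3.8516  x^+=2.8783  v^+=0.5564  a^+=1.5551
step 4: x_pred=3.7854  r=2.2046  x^+=5.6284  v^+=2.7728  a^+=2.3523
step 5: x_pred=8.5068  r=-2.7268  x^+=6.2272  v^+=3.3665  a^+=1.3663
step 6: x_pred=9.2687  r=-14.9087  x^+=-3.1950  v^+=-2.3532  a^+=-4.0248
step 7: x_pred=-6.2548  r=5.7248  x^+=-1.4689  v^+=-2.8870  a^+=-1.9547

resid = 5.7248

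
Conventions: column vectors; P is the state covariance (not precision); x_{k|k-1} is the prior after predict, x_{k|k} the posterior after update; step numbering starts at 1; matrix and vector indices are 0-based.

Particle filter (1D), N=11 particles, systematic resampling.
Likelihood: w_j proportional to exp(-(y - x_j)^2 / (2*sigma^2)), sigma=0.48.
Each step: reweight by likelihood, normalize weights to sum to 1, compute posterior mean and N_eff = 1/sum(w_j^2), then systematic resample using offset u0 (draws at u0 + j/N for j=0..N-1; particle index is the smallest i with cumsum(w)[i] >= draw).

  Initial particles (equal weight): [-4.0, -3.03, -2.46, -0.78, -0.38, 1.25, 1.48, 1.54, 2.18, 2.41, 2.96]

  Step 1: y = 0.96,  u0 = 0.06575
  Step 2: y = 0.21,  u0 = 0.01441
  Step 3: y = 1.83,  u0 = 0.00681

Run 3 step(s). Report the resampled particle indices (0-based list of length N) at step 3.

resampled_idx = [0, 1, 2, 3, 4, 5, 6, 7, 8, 9, 10]

step 1: w=[0.0000, 0.0000, 0.0000, 0.0007, 0.0105, 0.4288, 0.2862, 0.2480, 0.0204, 0.0054, 0.0001]  mean=1.3946  Neff=3.0502  idx=[5, 5, 5, 5, 5, 6, 6, 6, 7, 7, 8]
step 2: w=[0.1563, 0.1563, 0.1563, 0.1563, 0.1563, 0.0493, 0.0493, 0.0493, 0.0352, 0.0352, 0.0004]  mean=1.3048  Neff=7.5835  idx=[0, 0, 1, 1, 2, 3, 3, 4, 4, 6, 7]
step 3: w=[0.0821, 0.0821, 0.0821, 0.0821, 0.0821, 0.0821, 0.0821, 0.0821, 0.0821, 0.1306, 0.1306]  mean=1.3101  Neff=10.5533  idx=[0, 1, 2, 3, 4, 5, 6, 7, 8, 9, 10]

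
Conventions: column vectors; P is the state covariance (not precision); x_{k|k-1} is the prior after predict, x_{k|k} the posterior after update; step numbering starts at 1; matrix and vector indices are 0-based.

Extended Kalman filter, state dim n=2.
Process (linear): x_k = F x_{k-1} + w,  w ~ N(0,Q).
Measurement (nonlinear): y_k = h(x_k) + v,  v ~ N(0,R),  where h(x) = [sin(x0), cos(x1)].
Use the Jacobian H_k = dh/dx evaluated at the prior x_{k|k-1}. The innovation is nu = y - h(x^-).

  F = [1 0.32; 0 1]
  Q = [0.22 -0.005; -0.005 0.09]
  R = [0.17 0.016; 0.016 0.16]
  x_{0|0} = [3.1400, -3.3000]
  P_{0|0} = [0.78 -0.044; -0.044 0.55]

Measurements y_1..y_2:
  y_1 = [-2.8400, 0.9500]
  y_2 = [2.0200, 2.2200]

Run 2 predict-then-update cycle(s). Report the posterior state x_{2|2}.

x_post = [7.6418, -6.2548]

step 1: x^-=[2.0840, -3.3000]  P^-=[1.0282 0.1270; 0.1270 0.6400]  H_jac=[-0.4910 0.0000; 0.0000 -0.1577]  S=[0.4178 0.0258; 0.0258 0.1759]  K=[-1.2121 0.0641; -0.1148 -0.5570]  nu=[-3.7112, 1.9375]  x^+=[6.7065, -3.9532]  P^+=[0.4176 0.0579; 0.0579 0.5766]
step 2: x^-=[5.4414, -3.9532]  P^-=[0.7337 0.2374; 0.2374 0.6666]  H_jac=[0.6662 0.0000; 0.0000 -0.7254]  S=[0.4956 -0.0987; -0.0987 0.5108]  K=[0.9558 -0.1524; 0.1358 -0.9205]  nu=[2.7658, 2.9083]  x^+=[7.6418, -6.2548]  P^+=[0.2403 0.0125; 0.0125 0.2000]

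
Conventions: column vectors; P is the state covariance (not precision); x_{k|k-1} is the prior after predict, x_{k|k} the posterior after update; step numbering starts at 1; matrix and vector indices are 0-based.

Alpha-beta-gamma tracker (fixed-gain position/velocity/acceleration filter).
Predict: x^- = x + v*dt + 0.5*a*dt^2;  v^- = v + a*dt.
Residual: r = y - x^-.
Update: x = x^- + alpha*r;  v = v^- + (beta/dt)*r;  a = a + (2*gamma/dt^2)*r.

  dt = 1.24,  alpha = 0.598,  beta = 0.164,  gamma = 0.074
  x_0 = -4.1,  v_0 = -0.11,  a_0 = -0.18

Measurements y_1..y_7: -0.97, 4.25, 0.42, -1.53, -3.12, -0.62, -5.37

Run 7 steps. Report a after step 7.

step 1: x_pred=-4.3748  r=3.4048  x^+=-2.3387  v^+=0.1171  a^+=0.1477
step 2: x_pred=-2.0799  r=6.3299  x^+=1.7054  v^+=1.1375  a^+=0.7570
step 3: x_pred=3.6978  r=-3.2778  x^+=1.7377  v^+=1.6426  a^+=0.4415
step 4: x_pred=4.1140  r=-5.6440  x^+=0.7389  v^+=1.4436  a^+=-0.1018
step 5: x_pred=2.4508  r=-5.5708  x^+=-0.8806  v^+=0.5807  a^+=-0.6380
step 6: x_pred=-0.6510  r=0.0310  x^+=-0.6324  v^+=-0.2063  a^+=-0.6350
step 7: x_pred=-1.3764  r=-3.9936  x^+=-3.7646  v^+=-1.5218  a^+=-1.0194

a_post = -1.0194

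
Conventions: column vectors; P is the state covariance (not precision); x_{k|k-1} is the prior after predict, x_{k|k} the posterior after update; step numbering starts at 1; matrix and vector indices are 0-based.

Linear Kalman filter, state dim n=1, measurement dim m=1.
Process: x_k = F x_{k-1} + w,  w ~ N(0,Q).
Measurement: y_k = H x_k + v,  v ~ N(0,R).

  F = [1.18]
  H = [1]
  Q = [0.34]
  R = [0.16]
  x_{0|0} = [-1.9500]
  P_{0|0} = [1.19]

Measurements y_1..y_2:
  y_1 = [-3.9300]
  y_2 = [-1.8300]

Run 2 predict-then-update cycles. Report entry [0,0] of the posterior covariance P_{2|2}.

P_post[0,0] = 0.1238

step 1: x^-=[-2.3010]  P^-=[1.9970]  S=[2.1570]  K=[0.9258]  nu=[-1.6290]  x^+=[-3.8092]  P^+=[0.1481]
step 2: x^-=[-4.4948]  P^-=[0.5463]  S=[0.7063]  K=[0.7735]  nu=[2.6648]  x^+=[-2.4337]  P^+=[0.1238]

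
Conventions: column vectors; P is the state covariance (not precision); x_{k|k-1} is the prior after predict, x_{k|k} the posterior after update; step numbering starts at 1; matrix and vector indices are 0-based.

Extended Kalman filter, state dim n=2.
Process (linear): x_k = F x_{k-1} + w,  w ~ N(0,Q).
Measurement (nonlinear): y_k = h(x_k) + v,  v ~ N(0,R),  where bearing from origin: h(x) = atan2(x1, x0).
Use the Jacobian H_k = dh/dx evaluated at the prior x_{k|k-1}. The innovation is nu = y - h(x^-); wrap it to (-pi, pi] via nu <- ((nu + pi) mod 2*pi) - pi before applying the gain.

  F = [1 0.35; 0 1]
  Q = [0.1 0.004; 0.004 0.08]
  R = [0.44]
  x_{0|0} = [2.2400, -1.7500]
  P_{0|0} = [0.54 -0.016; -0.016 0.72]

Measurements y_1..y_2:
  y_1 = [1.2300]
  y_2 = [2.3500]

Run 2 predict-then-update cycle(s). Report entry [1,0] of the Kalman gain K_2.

K[1,0] = 0.5475

step 1: x^-=[1.6275, -1.7500]  P^-=[0.7170 0.2400; 0.2400 0.8000]  H_jac=[0.3064 0.2850]  S=[0.6142]  K=[0.4691; 0.4909]  nu=[2.0517]  x^+=[2.5898, -0.7428]  P^+=[0.5819 0.0986; 0.0986 0.6520]
step 2: x^-=[2.3298, -0.7428]  P^-=[0.8307 0.3308; 0.3308 0.7320]  H_jac=[0.1242 0.3896]  S=[0.5959]  K=[0.3894; 0.5475]  nu=[2.6586]  x^+=[3.3651, 0.7128]  P^+=[0.7404 0.2037; 0.2037 0.5534]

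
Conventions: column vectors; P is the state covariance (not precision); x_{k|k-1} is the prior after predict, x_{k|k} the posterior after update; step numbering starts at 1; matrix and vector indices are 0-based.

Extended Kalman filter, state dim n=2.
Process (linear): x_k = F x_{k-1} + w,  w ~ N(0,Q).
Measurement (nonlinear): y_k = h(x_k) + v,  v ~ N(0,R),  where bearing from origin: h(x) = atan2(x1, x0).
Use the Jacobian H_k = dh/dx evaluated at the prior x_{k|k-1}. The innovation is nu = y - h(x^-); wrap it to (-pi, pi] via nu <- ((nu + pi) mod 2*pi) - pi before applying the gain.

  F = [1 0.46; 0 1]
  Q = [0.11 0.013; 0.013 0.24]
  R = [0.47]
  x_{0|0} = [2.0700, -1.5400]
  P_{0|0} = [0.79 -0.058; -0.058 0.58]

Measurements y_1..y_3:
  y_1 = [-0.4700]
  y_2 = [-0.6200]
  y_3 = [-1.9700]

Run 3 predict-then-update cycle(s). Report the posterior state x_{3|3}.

step 1: x^-=[1.3616, -1.5400]  P^-=[0.9694 0.2218; 0.2218 0.8200]  H_jac=[0.3644 0.3222]  S=[0.7360]  K=[0.5771; 0.4688]  nu=[0.3768]  x^+=[1.5791, -1.3633]  P^+=[0.7242 0.0227; 0.0227 0.6582]
step 2: x^-=[0.9519, -1.3633]  P^-=[0.9944 0.3384; 0.3384 0.8982]  H_jac=[0.4931 0.3443]  S=[0.9332]  K=[0.6503; 0.5102]  nu=[0.3413]  x^+=[1.1738, -1.1892]  P^+=[0.5997 0.0288; 0.0288 0.6553]
step 3: x^-=[0.6268, -1.1892]  P^-=[0.8749 0.3432; 0.3432 0.8953]  H_jac=[0.6581 0.3469]  S=[1.1133]  K=[0.6241; 0.4818]  nu=[-0.8843]  x^+=[0.0749, -1.6153]  P^+=[0.4413 0.0085; 0.0085 0.6368]

x_post = [0.0749, -1.6153]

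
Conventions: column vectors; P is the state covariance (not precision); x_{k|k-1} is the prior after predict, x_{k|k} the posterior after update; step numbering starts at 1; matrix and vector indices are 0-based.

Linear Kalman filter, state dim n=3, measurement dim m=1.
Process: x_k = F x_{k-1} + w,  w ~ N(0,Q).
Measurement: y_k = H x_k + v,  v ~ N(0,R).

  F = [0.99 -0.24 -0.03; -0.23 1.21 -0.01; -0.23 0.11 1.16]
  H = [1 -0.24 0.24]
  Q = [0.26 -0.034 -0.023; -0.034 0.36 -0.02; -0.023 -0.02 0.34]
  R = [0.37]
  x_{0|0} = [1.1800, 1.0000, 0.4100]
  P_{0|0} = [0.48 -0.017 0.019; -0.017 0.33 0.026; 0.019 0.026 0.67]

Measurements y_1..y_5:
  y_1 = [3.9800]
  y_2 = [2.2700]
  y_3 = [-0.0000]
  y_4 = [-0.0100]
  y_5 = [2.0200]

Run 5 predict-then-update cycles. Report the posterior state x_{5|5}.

x_post = [1.4908, -0.6304, -1.1550]

step 1: x^-=[0.9159, 0.9345, 0.3142]  P^-=[0.7574 -0.2612 -0.1525; -0.2612 0.8775 0.0781; -0.1525 0.0781 1.2683]  S=[1.2941]  K=[0.6054; -0.3501; 0.1029]  nu=[3.2130]  x^+=[2.8610, -0.1902, 0.6448]  P^+=[0.2831 0.0131 -0.2331; 0.0131 0.7190 0.1248; -0.2331 0.1248 1.2546]
step 2: x^-=[2.8587, -0.8946, 0.0690]  P^-=[0.5894 -0.2940 -0.4524; -0.2940 1.4163 0.3088; -0.4524 0.3088 2.2074]  S=[1.0565]  K=[0.5219; -0.5299; 0.0031]  nu=[-0.8200]  x^+=[2.4308, -0.4602, 0.0664]  P^+=[0.3016 -0.0018 -0.4541; -0.0018 1.1197 0.3105; -0.4541 0.3105 2.2074]
step 3: x^-=[2.5149, -1.1165, -0.5326]  P^-=[0.6544 -0.4387 -0.8105; -0.4387 2.0070 0.6755; -0.8105 0.6755 3.6614]  S=[1.0947]  K=[0.5163; -0.6926; -0.0857]  nu=[-2.6550]  x^+=[1.1440, 0.7224, -0.3050]  P^+=[0.3626 -0.0472 -0.7620; -0.0472 1.4818 0.6105; -0.7620 0.6105 3.6534]
step 4: x^-=[0.9683, 0.6141, -0.5375]  P^-=[0.7805 -0.6233 -1.3319; -0.6233 2.5571 1.2262; -1.3319 1.2262 5.8579]  S=[1.1538]  K=[0.5291; -0.8170; -0.1909]  nu=[-0.7020]  x^+=[0.5970, 1.1876, -0.4035]  P^+=[0.4575 -0.1246 -1.2154; -0.1246 1.7868 1.0462; -1.2154 1.0462 5.8158]
step 5: x^-=[0.3181, 1.3037, -0.4747]  P^-=[0.9630 -0.8432 -2.0960; -0.8432 3.0393 2.0011; -2.0960 2.0011 9.1334]  S=[1.2023]  K=[0.5509; -0.9086; -0.3196]  nu=[2.1288]  x^+=[1.4908, -0.6304, -1.1550]  P^+=[0.5981 -0.2414 -1.8843; -0.2414 2.0468 1.6520; -1.8843 1.6520 9.0106]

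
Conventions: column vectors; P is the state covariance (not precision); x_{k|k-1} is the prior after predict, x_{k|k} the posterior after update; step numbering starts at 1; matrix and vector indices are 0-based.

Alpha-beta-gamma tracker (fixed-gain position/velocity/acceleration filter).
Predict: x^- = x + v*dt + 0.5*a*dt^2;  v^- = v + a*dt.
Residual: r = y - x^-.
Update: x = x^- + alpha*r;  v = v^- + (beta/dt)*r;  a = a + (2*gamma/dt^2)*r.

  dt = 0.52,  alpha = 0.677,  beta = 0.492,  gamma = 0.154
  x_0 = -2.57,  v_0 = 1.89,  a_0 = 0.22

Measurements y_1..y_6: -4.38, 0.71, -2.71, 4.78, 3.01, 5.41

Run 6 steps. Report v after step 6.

v_post = 4.6720

step 1: x_pred=-1.5575  r=-2.8225  x^+=-3.4683  v^+=-0.6662  a^+=-2.9950
step 2: x_pred=-4.2196  r=4.9296  x^+=-0.8823  v^+=2.4406  a^+=2.6201
step 3: x_pred=0.7411  r=-3.4511  x^+=-1.5953  v^+=0.5378  a^+=-1.3109
step 4: x_pred=-1.4929  r=6.2729  x^+=2.7539  v^+=5.7913  a^+=5.8343
step 5: x_pred=6.5541  r=-3.5441  x^+=4.1547  v^+=5.4718  a^+=1.7973
step 6: x_pred=7.2431  r=-1.8331  x^+=6.0021  v^+=4.6720  a^+=-0.2907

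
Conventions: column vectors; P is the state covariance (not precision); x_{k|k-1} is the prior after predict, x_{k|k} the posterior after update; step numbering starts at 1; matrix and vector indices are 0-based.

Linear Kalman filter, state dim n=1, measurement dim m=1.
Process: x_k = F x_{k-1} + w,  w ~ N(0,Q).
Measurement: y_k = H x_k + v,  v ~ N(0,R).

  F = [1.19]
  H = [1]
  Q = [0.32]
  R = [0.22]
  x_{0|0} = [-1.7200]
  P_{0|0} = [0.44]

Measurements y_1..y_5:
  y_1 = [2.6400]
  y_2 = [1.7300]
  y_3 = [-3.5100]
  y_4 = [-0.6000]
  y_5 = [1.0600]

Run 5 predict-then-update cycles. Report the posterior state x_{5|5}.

step 1: x^-=[-2.0468]  P^-=[0.9431]  S=[1.1631]  K=[0.8108]  nu=[4.6868]  x^+=[1.7535]  P^+=[0.1784]
step 2: x^-=[2.0866]  P^-=[0.5726]  S=[0.7926]  K=[0.7224]  nu=[-0.3566]  x^+=[1.8290]  P^+=[0.1589]
step 3: x^-=[2.1765]  P^-=[0.5451]  S=[0.7651]  K=[0.7124]  nu=[-5.6865]  x^+=[-1.8748]  P^+=[0.1567]
step 4: x^-=[-2.2310]  P^-=[0.5420]  S=[0.7620]  K=[0.7113]  nu=[1.6310]  x^+=[-1.0709]  P^+=[0.1565]
step 5: x^-=[-1.2744]  P^-=[0.5416]  S=[0.7616]  K=[0.7111]  nu=[2.3344]  x^+=[0.3857]  P^+=[0.1564]

x_post = [0.3857]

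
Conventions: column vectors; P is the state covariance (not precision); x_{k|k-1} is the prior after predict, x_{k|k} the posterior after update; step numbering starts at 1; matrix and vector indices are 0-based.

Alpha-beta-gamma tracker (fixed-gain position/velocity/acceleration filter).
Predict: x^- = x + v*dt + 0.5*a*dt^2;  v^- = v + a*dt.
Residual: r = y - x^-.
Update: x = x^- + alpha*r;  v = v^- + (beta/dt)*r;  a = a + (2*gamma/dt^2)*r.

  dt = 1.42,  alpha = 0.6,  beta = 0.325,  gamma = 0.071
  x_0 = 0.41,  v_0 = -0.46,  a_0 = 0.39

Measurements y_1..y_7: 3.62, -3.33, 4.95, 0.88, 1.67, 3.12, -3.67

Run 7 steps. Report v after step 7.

step 1: x_pred=0.1500  r=3.4700  x^+=2.2320  v^+=0.8880  a^+=0.6344
step 2: x_pred=4.1325  r=-7.4625  x^+=-0.3450  v^+=0.0808  a^+=0.1088
step 3: x_pred=-0.1205  r=5.0705  x^+=2.9218  v^+=1.3959  a^+=0.4659
step 4: x_pred=5.3737  r=-4.4937  x^+=2.6775  v^+=1.0290  a^+=0.1495
step 5: x_pred=4.2893  r=-2.6193  x^+=2.7177  v^+=0.6417  a^+=-0.0350
step 6: x_pred=3.5937  r=-0.4737  x^+=3.3095  v^+=0.4836  a^+=-0.0684
step 7: x_pred=3.9273  r=-7.5973  x^+=-0.6311  v^+=-1.3523  a^+=-0.6034

v_post = -1.3523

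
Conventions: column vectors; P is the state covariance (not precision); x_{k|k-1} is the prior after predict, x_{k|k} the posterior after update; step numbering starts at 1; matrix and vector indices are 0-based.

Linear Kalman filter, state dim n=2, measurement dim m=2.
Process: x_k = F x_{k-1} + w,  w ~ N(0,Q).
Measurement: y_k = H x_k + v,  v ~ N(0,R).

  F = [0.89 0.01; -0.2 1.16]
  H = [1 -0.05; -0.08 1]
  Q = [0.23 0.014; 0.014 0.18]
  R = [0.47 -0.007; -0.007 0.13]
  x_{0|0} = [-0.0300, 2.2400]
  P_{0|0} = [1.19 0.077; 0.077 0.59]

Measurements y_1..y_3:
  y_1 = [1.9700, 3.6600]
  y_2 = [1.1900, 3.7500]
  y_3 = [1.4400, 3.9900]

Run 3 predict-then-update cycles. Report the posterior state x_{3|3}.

step 1: x^-=[-0.0043, 2.6044]  P^-=[1.1740 -0.1116; -0.1116 0.9858]  S=[1.6577 -0.2623; -0.2623 1.1412]  K=[0.7089 -0.0172; 0.0424 0.8814]  nu=[2.1045, 1.0553]  x^+=[1.4694, 3.6237]  P^+=[0.3343 0.0195; 0.0195 0.1159]
step 2: x^-=[1.3440, 3.9096]  P^-=[0.4951 -0.0240; -0.0240 0.3402]  S=[0.9684 -0.0877; -0.0877 0.4772]  K=[0.5089 -0.0398; 0.0230 0.7211]  nu=[0.0414, -0.0521]  x^+=[1.3672, 3.8730]  P^+=[0.2400 0.0105; 0.0105 0.0944]
step 3: x^-=[1.2555, 4.2192]  P^-=[0.4203 -0.0168; -0.0168 0.3118]  S=[0.8928 -0.0731; -0.0731 0.4472]  K=[0.4688 -0.0362; 0.0213 0.7037]  nu=[0.3954, -0.1288]  x^+=[1.4456, 4.1370]  P^+=[0.2211 0.0097; 0.0097 0.0921]

x_post = [1.4456, 4.1370]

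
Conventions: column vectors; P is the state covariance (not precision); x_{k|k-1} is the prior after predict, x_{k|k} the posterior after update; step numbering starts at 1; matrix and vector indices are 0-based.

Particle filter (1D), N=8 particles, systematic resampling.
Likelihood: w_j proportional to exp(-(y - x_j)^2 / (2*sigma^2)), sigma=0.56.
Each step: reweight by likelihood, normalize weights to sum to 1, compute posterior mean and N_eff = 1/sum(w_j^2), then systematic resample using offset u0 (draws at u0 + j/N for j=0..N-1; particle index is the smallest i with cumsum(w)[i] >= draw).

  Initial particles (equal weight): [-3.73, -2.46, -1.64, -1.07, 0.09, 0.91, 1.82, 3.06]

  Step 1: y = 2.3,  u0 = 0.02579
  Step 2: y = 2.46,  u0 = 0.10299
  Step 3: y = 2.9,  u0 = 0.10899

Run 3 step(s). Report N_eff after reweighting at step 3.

N_eff = 5.2644

step 1: w=[0.0000, 0.0000, 0.0000, 0.0000, 0.0004, 0.0404, 0.6091, 0.3502]  mean=2.2168  Neff=2.0193  idx=[5, 6, 6, 6, 6, 7, 7, 7]
step 2: w=[0.0057, 0.1372, 0.1372, 0.1372, 0.1372, 0.1485, 0.1485, 0.1485]  mean=2.3672  Neff=7.0682  idx=[1, 2, 3, 4, 5, 6, 7, 7]
step 3: w=[0.0349, 0.0349, 0.0349, 0.0349, 0.2151, 0.2151, 0.2151, 0.2151]  mean=2.8869  Neff=5.2644  idx=[3, 4, 5, 5, 6, 6, 7, 7]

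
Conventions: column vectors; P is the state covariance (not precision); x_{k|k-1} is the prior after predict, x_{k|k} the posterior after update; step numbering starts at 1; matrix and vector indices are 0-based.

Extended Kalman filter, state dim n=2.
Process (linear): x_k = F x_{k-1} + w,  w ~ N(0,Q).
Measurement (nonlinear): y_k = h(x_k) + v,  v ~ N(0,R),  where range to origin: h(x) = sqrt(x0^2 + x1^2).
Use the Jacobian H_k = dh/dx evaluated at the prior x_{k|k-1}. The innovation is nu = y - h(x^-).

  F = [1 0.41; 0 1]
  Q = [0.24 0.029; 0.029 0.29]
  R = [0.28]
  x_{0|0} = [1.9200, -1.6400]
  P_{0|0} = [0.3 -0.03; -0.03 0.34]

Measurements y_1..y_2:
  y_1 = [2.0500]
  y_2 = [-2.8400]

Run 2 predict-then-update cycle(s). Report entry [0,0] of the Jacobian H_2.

H_jac[0,0] = 0.3316

step 1: x^-=[1.2476, -1.6400]  P^-=[0.5726 0.1384; 0.1384 0.6300]  H_jac=[0.6055 -0.7959]  S=[0.7556]  K=[0.3130; -0.5527]  nu=[-0.0106]  x^+=[1.2443, -1.6341]  P^+=[0.4985 0.2691; 0.2691 0.3992]
step 2: x^-=[0.5743, -1.6341]  P^-=[1.0263 0.4618; 0.4618 0.6892]  H_jac=[0.3316 -0.9434]  S=[0.7173]  K=[-0.1330; -0.6930]  nu=[-4.5721]  x^+=[1.1823, 1.5341]  P^+=[1.0136 0.3957; 0.3957 0.3447]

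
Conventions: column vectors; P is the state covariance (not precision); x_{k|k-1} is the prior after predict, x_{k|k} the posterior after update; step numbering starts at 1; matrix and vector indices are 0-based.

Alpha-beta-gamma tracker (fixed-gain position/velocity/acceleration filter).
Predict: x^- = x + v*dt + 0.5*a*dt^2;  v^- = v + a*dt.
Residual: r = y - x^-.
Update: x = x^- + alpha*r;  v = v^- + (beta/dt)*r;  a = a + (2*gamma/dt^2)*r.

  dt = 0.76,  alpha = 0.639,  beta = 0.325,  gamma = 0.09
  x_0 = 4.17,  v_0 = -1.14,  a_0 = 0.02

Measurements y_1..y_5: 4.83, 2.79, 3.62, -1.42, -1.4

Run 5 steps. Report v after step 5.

v_post = -2.7281

step 1: x_pred=3.3094  r=1.5206  x^+=4.2811  v^+=-0.4745  a^+=0.4939
step 2: x_pred=4.0630  r=-1.2730  x^+=3.2496  v^+=-0.6436  a^+=0.0972
step 3: x_pred=2.7885  r=0.8315  x^+=3.3198  v^+=-0.2142  a^+=0.3563
step 4: x_pred=3.2600  r=-4.6800  x^+=0.2695  v^+=-1.9447  a^+=-1.1022
step 5: x_pred=-1.5268  r=0.1268  x^+=-1.4458  v^+=-2.7281  a^+=-1.0626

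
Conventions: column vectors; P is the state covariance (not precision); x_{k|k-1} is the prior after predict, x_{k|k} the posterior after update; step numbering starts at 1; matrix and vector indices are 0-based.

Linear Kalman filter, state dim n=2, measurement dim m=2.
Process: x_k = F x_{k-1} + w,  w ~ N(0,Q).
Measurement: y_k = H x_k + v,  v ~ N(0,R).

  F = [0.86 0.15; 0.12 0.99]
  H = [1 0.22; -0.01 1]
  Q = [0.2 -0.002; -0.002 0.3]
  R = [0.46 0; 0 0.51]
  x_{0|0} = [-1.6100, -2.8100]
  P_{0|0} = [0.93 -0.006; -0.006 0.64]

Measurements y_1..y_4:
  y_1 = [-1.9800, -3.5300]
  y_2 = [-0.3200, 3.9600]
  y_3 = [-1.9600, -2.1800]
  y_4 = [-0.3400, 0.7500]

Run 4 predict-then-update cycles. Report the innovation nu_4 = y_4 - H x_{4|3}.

step 1: x^-=[-1.8061, -2.9751]  P^-=[0.9007 0.1838; 0.1838 0.9392]  S=[1.4870 0.3810; 0.3810 1.4456]  K=[0.6455 -0.0492; 0.1034 0.6212]  nu=[0.4806, -0.5730]  x^+=[-1.4677, -3.2813]  P^+=[0.3018 -0.0221; -0.0221 0.3166]
step 2: x^-=[-1.7544, -3.4246]  P^-=[0.4246 0.0570; 0.0570 0.6094]  S=[0.9392 0.1866; 0.1866 1.1183]  K=[0.4717 -0.0316; 0.0985 0.5280]  nu=[2.1878, 7.3671]  x^+=[-0.9551, 0.6805]  P^+=[0.2201 -0.0139; -0.0139 0.2691]
step 3: x^-=[-0.7193, 0.5590]  P^-=[0.3652 0.0486; 0.0486 0.5636]  S=[0.8739 0.1688; 0.1688 1.0727]  K=[0.4353 -0.0266; 0.0991 0.5094]  nu=[-1.3637, -2.7462]  x^+=[-1.2398, -0.9750]  P^+=[0.2028 -0.0116; -0.0116 0.2597]
step 4: x^-=[-1.2125, -1.1140]  P^-=[0.3528 0.0474; 0.0474 0.5547]  S=[0.8606 0.1658; 0.1658 1.0638]  K=[0.4270 -0.0253; 0.0995 0.5055]  nu=[1.1176, 1.8519]  x^+=[-0.7821, -0.0667]  P^+=[0.1988 -0.0109; -0.0109 0.2577]

innov = [1.1176, 1.8519]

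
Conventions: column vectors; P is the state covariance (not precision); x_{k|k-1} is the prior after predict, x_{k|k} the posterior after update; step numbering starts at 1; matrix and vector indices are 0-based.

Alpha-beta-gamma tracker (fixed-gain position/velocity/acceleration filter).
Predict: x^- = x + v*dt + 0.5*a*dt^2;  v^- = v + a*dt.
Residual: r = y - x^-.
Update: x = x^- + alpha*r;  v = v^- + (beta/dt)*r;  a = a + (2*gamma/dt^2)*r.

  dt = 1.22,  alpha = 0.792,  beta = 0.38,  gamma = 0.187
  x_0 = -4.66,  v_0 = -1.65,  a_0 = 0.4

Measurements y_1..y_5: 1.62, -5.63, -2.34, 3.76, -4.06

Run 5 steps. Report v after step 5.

v_post = 0.6429

step 1: x_pred=-6.3753  r=7.9953  x^+=-0.0430  v^+=1.3283  a^+=2.4090
step 2: x_pred=3.3704  r=-9.0004  x^+=-3.7579  v^+=1.4640  a^+=0.1475
step 3: x_pred=-1.8621  r=-0.4779  x^+=-2.2406  v^+=1.4950  a^+=0.0274
step 4: x_pred=-0.3963  r=4.1563  x^+=2.8955  v^+=2.8230  a^+=1.0718
step 5: x_pred=7.1372  r=-11.1972  x^+=-1.7310  v^+=0.6429  a^+=-1.7418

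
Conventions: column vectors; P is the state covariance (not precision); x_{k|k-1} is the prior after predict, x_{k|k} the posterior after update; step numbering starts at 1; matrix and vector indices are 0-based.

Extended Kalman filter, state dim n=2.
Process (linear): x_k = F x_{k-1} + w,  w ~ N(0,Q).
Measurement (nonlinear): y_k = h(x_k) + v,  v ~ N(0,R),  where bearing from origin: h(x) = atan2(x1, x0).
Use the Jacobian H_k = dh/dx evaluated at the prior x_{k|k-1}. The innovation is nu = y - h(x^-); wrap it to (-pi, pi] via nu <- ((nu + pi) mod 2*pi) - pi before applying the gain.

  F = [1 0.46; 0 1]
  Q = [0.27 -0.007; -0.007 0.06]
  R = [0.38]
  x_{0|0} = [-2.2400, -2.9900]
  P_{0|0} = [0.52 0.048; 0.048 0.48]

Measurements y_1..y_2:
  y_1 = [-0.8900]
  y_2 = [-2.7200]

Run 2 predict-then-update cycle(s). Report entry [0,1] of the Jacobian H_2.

H_jac[0,1] = -0.1448

step 1: x^-=[-3.6154, -2.9900]  P^-=[0.9357 0.2618; 0.2618 0.5400]  H_jac=[0.1358 -0.1643]  S=[0.4002]  K=[0.2102; -0.1328]  nu=[1.5606]  x^+=[-3.2874, -3.1972]  P^+=[0.9180 0.2730; 0.2730 0.5329]
step 2: x^-=[-4.7581, -3.1972]  P^-=[1.5520 0.5111; 0.5111 0.5929]  H_jac=[0.0973 -0.1448]  S=[0.3927]  K=[0.1960; -0.0920]  nu=[-0.1701]  x^+=[-4.7914, -3.1816]  P^+=[1.5369 0.5182; 0.5182 0.5896]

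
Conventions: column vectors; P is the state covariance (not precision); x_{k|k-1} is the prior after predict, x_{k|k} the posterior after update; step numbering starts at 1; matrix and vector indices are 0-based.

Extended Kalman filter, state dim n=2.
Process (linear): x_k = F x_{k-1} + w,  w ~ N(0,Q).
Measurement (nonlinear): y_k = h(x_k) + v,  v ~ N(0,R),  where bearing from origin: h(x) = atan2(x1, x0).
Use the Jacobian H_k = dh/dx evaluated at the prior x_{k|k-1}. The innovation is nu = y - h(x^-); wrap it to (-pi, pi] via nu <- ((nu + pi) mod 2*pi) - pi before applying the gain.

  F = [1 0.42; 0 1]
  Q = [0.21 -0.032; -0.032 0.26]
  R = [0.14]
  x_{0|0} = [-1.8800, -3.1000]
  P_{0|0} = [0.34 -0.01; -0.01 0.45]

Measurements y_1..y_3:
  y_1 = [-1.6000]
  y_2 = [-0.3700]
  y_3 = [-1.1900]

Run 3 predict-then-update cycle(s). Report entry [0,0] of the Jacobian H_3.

step 1: x^-=[-3.1820, -3.1000]  P^-=[0.6210 0.1470; 0.1470 0.7100]  H_jac=[0.1571 -0.1612]  S=[0.1663]  K=[0.4439; -0.5494]  nu=[0.7692]  x^+=[-2.8405, -3.5226]  P^+=[0.5882 0.1876; 0.1876 0.6598]
step 2: x^-=[-4.3200, -3.5226]  P^-=[1.0721 0.4327; 0.4327 0.9198]  H_jac=[0.1134 -0.1390]  S=[0.1579]  K=[0.3888; -0.4992]  nu=[2.0875]  x^+=[-3.5085, -4.5647]  P^+=[1.0483 0.4633; 0.4633 0.8804]
step 3: x^-=[-5.4256, -4.5647]  P^-=[1.8028 0.8011; 0.8011 1.1404]  H_jac=[0.0908 -0.1079]  S=[0.1524]  K=[0.5066; -0.3302]  nu=[1.2522]  x^+=[-4.7913, -4.9781]  P^+=[1.7637 0.8266; 0.8266 1.1238]

H_jac[0,0] = 0.0908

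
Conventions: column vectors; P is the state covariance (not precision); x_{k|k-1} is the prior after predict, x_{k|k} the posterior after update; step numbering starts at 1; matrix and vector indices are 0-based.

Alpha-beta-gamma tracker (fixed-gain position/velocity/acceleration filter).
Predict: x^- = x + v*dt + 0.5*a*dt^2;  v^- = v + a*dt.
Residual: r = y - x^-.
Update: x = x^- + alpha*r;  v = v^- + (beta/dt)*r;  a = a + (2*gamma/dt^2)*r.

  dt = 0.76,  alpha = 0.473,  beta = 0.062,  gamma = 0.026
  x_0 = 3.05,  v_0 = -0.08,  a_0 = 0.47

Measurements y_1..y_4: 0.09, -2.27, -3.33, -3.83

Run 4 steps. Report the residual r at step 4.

step 1: x_pred=3.1249  r=-3.0349  x^+=1.6894  v^+=0.0296  a^+=0.1968
step 2: x_pred=1.7687  r=-4.0387  x^+=-0.1416  v^+=-0.1503  a^+=-0.1668
step 3: x_pred=-0.3040  r=-3.0260  x^+=-1.7353  v^+=-0.5240  a^+=-0.4393
step 4: x_pred=-2.2604  r=-1.5696  x^+=-3.0028  v^+=-0.9858  a^+=-0.5806

resid = -1.5696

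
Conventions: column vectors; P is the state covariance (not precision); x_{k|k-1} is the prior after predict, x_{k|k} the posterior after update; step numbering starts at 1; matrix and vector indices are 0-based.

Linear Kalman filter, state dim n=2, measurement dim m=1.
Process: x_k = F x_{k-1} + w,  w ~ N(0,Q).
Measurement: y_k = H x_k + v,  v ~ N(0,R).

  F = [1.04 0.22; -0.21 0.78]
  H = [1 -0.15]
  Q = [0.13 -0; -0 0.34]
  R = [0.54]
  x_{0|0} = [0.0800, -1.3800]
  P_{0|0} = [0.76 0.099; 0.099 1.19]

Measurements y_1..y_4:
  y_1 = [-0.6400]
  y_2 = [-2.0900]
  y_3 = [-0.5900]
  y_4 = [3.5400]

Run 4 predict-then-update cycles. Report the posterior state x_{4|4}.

step 1: x^-=[-0.2204, -1.0932]  P^-=[1.0549 0.1140; 0.1140 1.0651]  S=[1.5847]  K=[0.6549; -0.0289]  nu=[-0.5836]  x^+=[-0.6026, -1.0763]  P^+=[0.3752 0.1440; 0.1440 1.0638]
step 2: x^-=[-0.8635, -0.7130]  P^-=[0.6532 0.2107; 0.2107 0.9566]  S=[1.1515]  K=[0.5398; 0.0584]  nu=[-1.3335]  x^+=[-1.5833, -0.7908]  P^+=[0.3177 0.1744; 0.1744 0.9527]
step 3: x^-=[-1.8206, -0.2844]  P^-=[0.5995 0.2275; 0.2275 0.8765]  S=[1.0910]  K=[0.5182; 0.0881]  nu=[1.1880]  x^+=[-1.2050, -0.1798]  P^+=[0.3065 0.1777; 0.1777 0.8680]
step 4: x^-=[-1.2927, 0.1128]  P^-=[0.5849 0.2180; 0.2180 0.8234]  S=[1.0780]  K=[0.5122; 0.0876]  nu=[4.8496]  x^+=[1.1914, 0.5379]  P^+=[0.3020 0.1696; 0.1696 0.8151]

x_post = [1.1914, 0.5379]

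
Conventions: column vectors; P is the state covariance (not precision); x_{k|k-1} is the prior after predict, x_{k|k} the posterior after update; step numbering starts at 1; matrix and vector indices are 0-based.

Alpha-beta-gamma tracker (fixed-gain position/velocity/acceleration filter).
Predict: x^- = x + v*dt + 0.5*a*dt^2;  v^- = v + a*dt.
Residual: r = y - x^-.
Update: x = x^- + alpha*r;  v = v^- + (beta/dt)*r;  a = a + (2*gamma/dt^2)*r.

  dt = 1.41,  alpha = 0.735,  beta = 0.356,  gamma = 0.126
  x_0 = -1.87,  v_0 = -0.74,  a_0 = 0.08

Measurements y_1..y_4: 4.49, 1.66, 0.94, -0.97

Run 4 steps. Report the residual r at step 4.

step 1: x_pred=-2.8339  r=7.3239  x^+=2.5492  v^+=1.2219  a^+=1.0083
step 2: x_pred=5.2745  r=-3.6145  x^+=2.6178  v^+=1.7311  a^+=0.5502
step 3: x_pred=5.6056  r=-4.6656  x^+=2.1764  v^+=1.3289  a^+=-0.0412
step 4: x_pred=4.0092  r=-4.9792  x^+=0.3495  v^+=0.0136  a^+=-0.6723

resid = -4.9792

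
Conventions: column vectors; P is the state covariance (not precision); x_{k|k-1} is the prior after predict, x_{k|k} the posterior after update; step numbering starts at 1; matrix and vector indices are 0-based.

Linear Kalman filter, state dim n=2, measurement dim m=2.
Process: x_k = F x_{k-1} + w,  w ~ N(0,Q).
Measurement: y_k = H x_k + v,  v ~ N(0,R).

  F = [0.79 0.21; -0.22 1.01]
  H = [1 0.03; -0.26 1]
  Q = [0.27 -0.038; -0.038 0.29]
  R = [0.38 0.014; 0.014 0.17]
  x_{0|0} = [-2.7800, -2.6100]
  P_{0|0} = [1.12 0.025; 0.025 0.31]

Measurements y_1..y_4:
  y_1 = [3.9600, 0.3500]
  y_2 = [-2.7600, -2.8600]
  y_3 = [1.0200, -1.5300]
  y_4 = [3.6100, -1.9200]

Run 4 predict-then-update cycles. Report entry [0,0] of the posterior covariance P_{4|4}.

P_post[0,0] = 0.1878

step 1: x^-=[-2.7443, -2.0245]  P^-=[0.9910 -0.1481; -0.1481 0.6493]  S=[1.3627 -0.3711; -0.3711 0.9633]  K=[0.6807 -0.1590; 0.1118 0.7571]  nu=[6.7650, 1.6610]  x^+=[1.5964, -0.0107]  P^+=[0.2550 0.0488; 0.0488 0.1430]
step 2: x^-=[1.2589, -0.3620]  P^-=[0.4516 -0.0153; -0.0153 0.4265]  S=[0.8311 -0.1058; -0.1058 0.6350]  K=[0.5274 -0.1211; 0.0851 0.6921]  nu=[-4.0080, -2.1707]  x^+=[-0.5921, -2.2054]  P^+=[0.1976 0.0382; 0.0382 0.1288]
step 3: x^-=[-0.9309, -2.0972]  P^-=[0.4117 -0.0163; -0.0163 0.4140]  S=[0.7910 -0.0968; -0.0968 0.6203]  K=[0.5051 -0.1201; 0.0791 0.6866]  nu=[2.0138, 0.3252]  x^+=[0.0472, -1.7147]  P^+=[0.1892 0.0358; 0.0358 0.1271]
step 4: x^-=[-0.3228, -1.7422]  P^-=[0.4056 -0.0170; -0.0170 0.4129]  S=[0.7849 -0.0959; -0.0959 0.6192]  K=[0.5014 -0.1201; 0.0780 0.6861]  nu=[3.9851, -0.2617]  x^+=[1.7067, -1.6110]  P^+=[0.1878 0.0354; 0.0354 0.1269]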